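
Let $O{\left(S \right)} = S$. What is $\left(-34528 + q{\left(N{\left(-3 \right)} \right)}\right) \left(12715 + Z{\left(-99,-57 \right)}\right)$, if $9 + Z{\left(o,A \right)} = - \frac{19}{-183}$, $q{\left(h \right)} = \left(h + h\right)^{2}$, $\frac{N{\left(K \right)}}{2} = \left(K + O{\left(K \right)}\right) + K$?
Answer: $- \frac{77271611344}{183} \approx -4.2225 \cdot 10^{8}$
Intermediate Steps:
$N{\left(K \right)} = 6 K$ ($N{\left(K \right)} = 2 \left(\left(K + K\right) + K\right) = 2 \left(2 K + K\right) = 2 \cdot 3 K = 6 K$)
$q{\left(h \right)} = 4 h^{2}$ ($q{\left(h \right)} = \left(2 h\right)^{2} = 4 h^{2}$)
$Z{\left(o,A \right)} = - \frac{1628}{183}$ ($Z{\left(o,A \right)} = -9 - \frac{19}{-183} = -9 - - \frac{19}{183} = -9 + \frac{19}{183} = - \frac{1628}{183}$)
$\left(-34528 + q{\left(N{\left(-3 \right)} \right)}\right) \left(12715 + Z{\left(-99,-57 \right)}\right) = \left(-34528 + 4 \left(6 \left(-3\right)\right)^{2}\right) \left(12715 - \frac{1628}{183}\right) = \left(-34528 + 4 \left(-18\right)^{2}\right) \frac{2325217}{183} = \left(-34528 + 4 \cdot 324\right) \frac{2325217}{183} = \left(-34528 + 1296\right) \frac{2325217}{183} = \left(-33232\right) \frac{2325217}{183} = - \frac{77271611344}{183}$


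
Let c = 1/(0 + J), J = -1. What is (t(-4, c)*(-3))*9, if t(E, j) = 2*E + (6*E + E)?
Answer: 972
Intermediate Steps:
c = -1 (c = 1/(0 - 1) = 1/(-1) = -1)
t(E, j) = 9*E (t(E, j) = 2*E + 7*E = 9*E)
(t(-4, c)*(-3))*9 = ((9*(-4))*(-3))*9 = -36*(-3)*9 = 108*9 = 972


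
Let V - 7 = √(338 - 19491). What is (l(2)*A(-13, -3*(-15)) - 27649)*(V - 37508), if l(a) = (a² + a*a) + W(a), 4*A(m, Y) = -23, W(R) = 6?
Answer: 2079767959/2 - 55459*I*√19153/2 ≈ 1.0399e+9 - 3.8376e+6*I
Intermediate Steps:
V = 7 + I*√19153 (V = 7 + √(338 - 19491) = 7 + √(-19153) = 7 + I*√19153 ≈ 7.0 + 138.39*I)
A(m, Y) = -23/4 (A(m, Y) = (¼)*(-23) = -23/4)
l(a) = 6 + 2*a² (l(a) = (a² + a*a) + 6 = (a² + a²) + 6 = 2*a² + 6 = 6 + 2*a²)
(l(2)*A(-13, -3*(-15)) - 27649)*(V - 37508) = ((6 + 2*2²)*(-23/4) - 27649)*((7 + I*√19153) - 37508) = ((6 + 2*4)*(-23/4) - 27649)*(-37501 + I*√19153) = ((6 + 8)*(-23/4) - 27649)*(-37501 + I*√19153) = (14*(-23/4) - 27649)*(-37501 + I*√19153) = (-161/2 - 27649)*(-37501 + I*√19153) = -55459*(-37501 + I*√19153)/2 = 2079767959/2 - 55459*I*√19153/2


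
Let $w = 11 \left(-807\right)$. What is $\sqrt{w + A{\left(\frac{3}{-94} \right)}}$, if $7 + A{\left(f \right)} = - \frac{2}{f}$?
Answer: $\frac{4 i \sqrt{4962}}{3} \approx 93.922 i$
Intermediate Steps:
$A{\left(f \right)} = -7 - \frac{2}{f}$
$w = -8877$
$\sqrt{w + A{\left(\frac{3}{-94} \right)}} = \sqrt{-8877 - \left(7 + \frac{2}{3 \frac{1}{-94}}\right)} = \sqrt{-8877 - \left(7 + \frac{2}{3 \left(- \frac{1}{94}\right)}\right)} = \sqrt{-8877 - \left(7 + \frac{2}{- \frac{3}{94}}\right)} = \sqrt{-8877 - - \frac{167}{3}} = \sqrt{-8877 + \left(-7 + \frac{188}{3}\right)} = \sqrt{-8877 + \frac{167}{3}} = \sqrt{- \frac{26464}{3}} = \frac{4 i \sqrt{4962}}{3}$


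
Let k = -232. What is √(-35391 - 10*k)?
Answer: I*√33071 ≈ 181.85*I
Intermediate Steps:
√(-35391 - 10*k) = √(-35391 - 10*(-232)) = √(-35391 + 2320) = √(-33071) = I*√33071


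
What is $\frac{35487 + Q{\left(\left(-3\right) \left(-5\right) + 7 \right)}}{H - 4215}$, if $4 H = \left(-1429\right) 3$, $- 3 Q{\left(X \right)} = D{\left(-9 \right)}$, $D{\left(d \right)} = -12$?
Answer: $- \frac{141964}{21147} \approx -6.7132$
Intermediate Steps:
$Q{\left(X \right)} = 4$ ($Q{\left(X \right)} = \left(- \frac{1}{3}\right) \left(-12\right) = 4$)
$H = - \frac{4287}{4}$ ($H = \frac{\left(-1429\right) 3}{4} = \frac{1}{4} \left(-4287\right) = - \frac{4287}{4} \approx -1071.8$)
$\frac{35487 + Q{\left(\left(-3\right) \left(-5\right) + 7 \right)}}{H - 4215} = \frac{35487 + 4}{- \frac{4287}{4} - 4215} = \frac{35491}{- \frac{21147}{4}} = 35491 \left(- \frac{4}{21147}\right) = - \frac{141964}{21147}$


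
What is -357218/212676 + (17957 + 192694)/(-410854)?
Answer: -23945607031/10922348163 ≈ -2.1923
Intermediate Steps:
-357218/212676 + (17957 + 192694)/(-410854) = -357218*1/212676 + 210651*(-1/410854) = -178609/106338 - 210651/410854 = -23945607031/10922348163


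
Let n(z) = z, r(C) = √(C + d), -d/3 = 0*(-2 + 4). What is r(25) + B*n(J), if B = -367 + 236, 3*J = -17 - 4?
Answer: 922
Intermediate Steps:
d = 0 (d = -0*(-2 + 4) = -0*2 = -3*0 = 0)
r(C) = √C (r(C) = √(C + 0) = √C)
J = -7 (J = (-17 - 4)/3 = (⅓)*(-21) = -7)
B = -131
r(25) + B*n(J) = √25 - 131*(-7) = 5 + 917 = 922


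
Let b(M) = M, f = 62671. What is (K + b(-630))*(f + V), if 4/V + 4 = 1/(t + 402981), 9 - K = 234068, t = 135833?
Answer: -31699403532120961/2155255 ≈ -1.4708e+10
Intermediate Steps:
K = -234059 (K = 9 - 1*234068 = 9 - 234068 = -234059)
V = -2155256/2155255 (V = 4/(-4 + 1/(135833 + 402981)) = 4/(-4 + 1/538814) = 4/(-2155255/538814) = 4*(-538814/2155255) = -2155256/2155255 ≈ -1.0000)
(K + b(-630))*(f + V) = (-234059 - 630)*(62671 - 2155256/2155255) = -234689*135069830849/2155255 = -31699403532120961/2155255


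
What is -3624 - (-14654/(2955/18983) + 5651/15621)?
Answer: 464233370633/5128895 ≈ 90513.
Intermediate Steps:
-3624 - (-14654/(2955/18983) + 5651/15621) = -3624 - (-14654/(2955*(1/18983)) + 5651*(1/15621)) = -3624 - (-14654/2955/18983 + 5651/15621) = -3624 - (-14654*18983/2955 + 5651/15621) = -3624 - (-278176882/2955 + 5651/15621) = -3624 - 1*(-482820486113/5128895) = -3624 + 482820486113/5128895 = 464233370633/5128895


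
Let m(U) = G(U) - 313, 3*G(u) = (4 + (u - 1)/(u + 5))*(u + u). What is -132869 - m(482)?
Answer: -196005872/1461 ≈ -1.3416e+5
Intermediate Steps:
G(u) = 2*u*(4 + (-1 + u)/(5 + u))/3 (G(u) = ((4 + (u - 1)/(u + 5))*(u + u))/3 = ((4 + (-1 + u)/(5 + u))*(2*u))/3 = (2*u*(4 + (-1 + u)/(5 + u)))/3 = 2*u*(4 + (-1 + u)/(5 + u))/3)
m(U) = -313 + 2*U*(19 + 5*U)/(3*(5 + U)) (m(U) = 2*U*(19 + 5*U)/(3*(5 + U)) - 313 = -313 + 2*U*(19 + 5*U)/(3*(5 + U)))
-132869 - m(482) = -132869 - (-4695 - 901*482 + 10*482²)/(3*(5 + 482)) = -132869 - (-4695 - 434282 + 10*232324)/(3*487) = -132869 - (-4695 - 434282 + 2323240)/(3*487) = -132869 - 1884263/(3*487) = -132869 - 1*1884263/1461 = -132869 - 1884263/1461 = -196005872/1461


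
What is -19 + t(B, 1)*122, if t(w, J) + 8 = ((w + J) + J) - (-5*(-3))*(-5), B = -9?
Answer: 7301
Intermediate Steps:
t(w, J) = 67 + w + 2*J (t(w, J) = -8 + (((w + J) + J) - (-5*(-3))*(-5)) = -8 + (((J + w) + J) - 15*(-5)) = -8 + ((w + 2*J) - 1*(-75)) = -8 + ((w + 2*J) + 75) = -8 + (75 + w + 2*J) = 67 + w + 2*J)
-19 + t(B, 1)*122 = -19 + (67 - 9 + 2*1)*122 = -19 + (67 - 9 + 2)*122 = -19 + 60*122 = -19 + 7320 = 7301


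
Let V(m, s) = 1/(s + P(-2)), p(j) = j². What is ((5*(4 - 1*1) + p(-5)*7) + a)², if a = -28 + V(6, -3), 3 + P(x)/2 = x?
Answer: 4431025/169 ≈ 26219.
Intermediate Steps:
P(x) = -6 + 2*x
V(m, s) = 1/(-10 + s) (V(m, s) = 1/(s + (-6 + 2*(-2))) = 1/(s + (-6 - 4)) = 1/(s - 10) = 1/(-10 + s))
a = -365/13 (a = -28 + 1/(-10 - 3) = -28 + 1/(-13) = -28 - 1/13 = -365/13 ≈ -28.077)
((5*(4 - 1*1) + p(-5)*7) + a)² = ((5*(4 - 1*1) + (-5)²*7) - 365/13)² = ((5*(4 - 1) + 25*7) - 365/13)² = ((5*3 + 175) - 365/13)² = ((15 + 175) - 365/13)² = (190 - 365/13)² = (2105/13)² = 4431025/169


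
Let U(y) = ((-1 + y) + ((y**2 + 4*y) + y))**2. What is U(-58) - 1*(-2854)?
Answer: 9093079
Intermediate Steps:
U(y) = (-1 + y**2 + 6*y)**2 (U(y) = ((-1 + y) + (y**2 + 5*y))**2 = (-1 + y**2 + 6*y)**2)
U(-58) - 1*(-2854) = (-1 + (-58)**2 + 6*(-58))**2 - 1*(-2854) = (-1 + 3364 - 348)**2 + 2854 = 3015**2 + 2854 = 9090225 + 2854 = 9093079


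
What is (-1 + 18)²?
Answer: 289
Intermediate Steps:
(-1 + 18)² = 17² = 289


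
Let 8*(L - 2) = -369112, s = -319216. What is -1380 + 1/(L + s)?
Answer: -504187141/365353 ≈ -1380.0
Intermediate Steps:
L = -46137 (L = 2 + (1/8)*(-369112) = 2 - 46139 = -46137)
-1380 + 1/(L + s) = -1380 + 1/(-46137 - 319216) = -1380 + 1/(-365353) = -1380 - 1/365353 = -504187141/365353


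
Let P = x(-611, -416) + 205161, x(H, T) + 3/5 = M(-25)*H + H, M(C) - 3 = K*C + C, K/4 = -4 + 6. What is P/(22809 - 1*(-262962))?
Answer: 1700957/1428855 ≈ 1.1904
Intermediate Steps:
K = 8 (K = 4*(-4 + 6) = 4*2 = 8)
M(C) = 3 + 9*C (M(C) = 3 + (8*C + C) = 3 + 9*C)
x(H, T) = -⅗ - 221*H (x(H, T) = -⅗ + ((3 + 9*(-25))*H + H) = -⅗ + ((3 - 225)*H + H) = -⅗ + (-222*H + H) = -⅗ - 221*H)
P = 1700957/5 (P = (-⅗ - 221*(-611)) + 205161 = (-⅗ + 135031) + 205161 = 675152/5 + 205161 = 1700957/5 ≈ 3.4019e+5)
P/(22809 - 1*(-262962)) = 1700957/(5*(22809 - 1*(-262962))) = 1700957/(5*(22809 + 262962)) = (1700957/5)/285771 = (1700957/5)*(1/285771) = 1700957/1428855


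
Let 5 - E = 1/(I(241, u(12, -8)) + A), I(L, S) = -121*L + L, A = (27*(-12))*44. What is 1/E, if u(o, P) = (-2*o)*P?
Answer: 43176/215881 ≈ 0.20000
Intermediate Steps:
u(o, P) = -2*P*o
A = -14256 (A = -324*44 = -14256)
I(L, S) = -120*L
E = 215881/43176 (E = 5 - 1/(-120*241 - 14256) = 5 - 1/(-28920 - 14256) = 5 - 1/(-43176) = 5 - 1*(-1/43176) = 5 + 1/43176 = 215881/43176 ≈ 5.0000)
1/E = 1/(215881/43176) = 43176/215881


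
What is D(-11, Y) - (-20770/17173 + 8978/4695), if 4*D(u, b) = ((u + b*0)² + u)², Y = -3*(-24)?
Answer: 243840721831/80627235 ≈ 3024.3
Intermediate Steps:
Y = 72
D(u, b) = (u + u²)²/4 (D(u, b) = ((u + b*0)² + u)²/4 = ((u + 0)² + u)²/4 = (u² + u)²/4 = (u + u²)²/4)
D(-11, Y) - (-20770/17173 + 8978/4695) = (¼)*(-11)²*(1 - 11)² - (-20770/17173 + 8978/4695) = (¼)*121*(-10)² - (-20770*1/17173 + 8978*(1/4695)) = (¼)*121*100 - (-20770/17173 + 8978/4695) = 3025 - 1*56664044/80627235 = 3025 - 56664044/80627235 = 243840721831/80627235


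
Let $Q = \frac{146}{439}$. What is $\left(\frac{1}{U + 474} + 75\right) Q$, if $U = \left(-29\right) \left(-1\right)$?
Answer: $\frac{5507996}{220817} \approx 24.944$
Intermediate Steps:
$Q = \frac{146}{439}$ ($Q = 146 \cdot \frac{1}{439} = \frac{146}{439} \approx 0.33257$)
$U = 29$
$\left(\frac{1}{U + 474} + 75\right) Q = \left(\frac{1}{29 + 474} + 75\right) \frac{146}{439} = \left(\frac{1}{503} + 75\right) \frac{146}{439} = \frac{37726}{503} \cdot \frac{146}{439} = \frac{5507996}{220817}$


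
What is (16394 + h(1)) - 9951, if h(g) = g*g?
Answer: 6444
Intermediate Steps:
h(g) = g**2
(16394 + h(1)) - 9951 = (16394 + 1**2) - 9951 = (16394 + 1) - 9951 = 16395 - 9951 = 6444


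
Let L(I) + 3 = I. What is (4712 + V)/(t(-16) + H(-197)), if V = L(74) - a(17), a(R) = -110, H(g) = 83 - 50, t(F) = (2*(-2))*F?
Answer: 4893/97 ≈ 50.443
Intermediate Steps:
t(F) = -4*F
H(g) = 33
L(I) = -3 + I
V = 181 (V = (-3 + 74) - 1*(-110) = 71 + 110 = 181)
(4712 + V)/(t(-16) + H(-197)) = (4712 + 181)/(-4*(-16) + 33) = 4893/(64 + 33) = 4893/97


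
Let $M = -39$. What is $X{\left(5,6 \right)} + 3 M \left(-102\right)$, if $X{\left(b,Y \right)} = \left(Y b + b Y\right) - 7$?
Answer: $11987$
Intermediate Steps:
$X{\left(b,Y \right)} = -7 + 2 Y b$ ($X{\left(b,Y \right)} = \left(Y b + Y b\right) - 7 = 2 Y b - 7 = -7 + 2 Y b$)
$X{\left(5,6 \right)} + 3 M \left(-102\right) = \left(-7 + 2 \cdot 6 \cdot 5\right) + 3 \left(-39\right) \left(-102\right) = \left(-7 + 60\right) - -11934 = 53 + 11934 = 11987$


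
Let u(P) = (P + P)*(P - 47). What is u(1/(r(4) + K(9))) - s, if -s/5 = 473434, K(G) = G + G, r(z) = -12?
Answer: 42608779/18 ≈ 2.3672e+6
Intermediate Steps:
K(G) = 2*G
s = -2367170 (s = -5*473434 = -2367170)
u(P) = 2*P*(-47 + P) (u(P) = (2*P)*(-47 + P) = 2*P*(-47 + P))
u(1/(r(4) + K(9))) - s = 2*(-47 + 1/(-12 + 2*9))/(-12 + 2*9) - 1*(-2367170) = 2*(-47 + 1/(-12 + 18))/(-12 + 18) + 2367170 = 2*(-47 + 1/6)/6 + 2367170 = 2*(1/6)*(-47 + 1/6) + 2367170 = 2*(1/6)*(-281/6) + 2367170 = -281/18 + 2367170 = 42608779/18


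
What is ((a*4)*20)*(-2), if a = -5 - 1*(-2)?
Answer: 480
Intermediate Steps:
a = -3 (a = -5 + 2 = -3)
((a*4)*20)*(-2) = (-3*4*20)*(-2) = -12*20*(-2) = -240*(-2) = 480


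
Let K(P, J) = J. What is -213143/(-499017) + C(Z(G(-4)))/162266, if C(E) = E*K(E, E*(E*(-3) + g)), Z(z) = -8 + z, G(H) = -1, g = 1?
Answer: 17858816297/40486746261 ≈ 0.44110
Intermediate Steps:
C(E) = E**2*(1 - 3*E) (C(E) = E*(E*(E*(-3) + 1)) = E*(E*(-3*E + 1)) = E*(E*(1 - 3*E)) = E**2*(1 - 3*E))
-213143/(-499017) + C(Z(G(-4)))/162266 = -213143/(-499017) + ((-8 - 1)**2*(1 - 3*(-8 - 1)))/162266 = -213143*(-1/499017) + ((-9)**2*(1 - 3*(-9)))*(1/162266) = 213143/499017 + (81*(1 + 27))*(1/162266) = 213143/499017 + (81*28)*(1/162266) = 213143/499017 + 2268*(1/162266) = 213143/499017 + 1134/81133 = 17858816297/40486746261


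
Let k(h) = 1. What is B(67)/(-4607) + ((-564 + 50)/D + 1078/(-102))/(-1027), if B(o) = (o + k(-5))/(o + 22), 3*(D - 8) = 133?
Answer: 3904895779/198335095491 ≈ 0.019688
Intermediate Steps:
D = 157/3 (D = 8 + (⅓)*133 = 8 + 133/3 = 157/3 ≈ 52.333)
B(o) = (1 + o)/(22 + o) (B(o) = (o + 1)/(o + 22) = (1 + o)/(22 + o))
B(67)/(-4607) + ((-564 + 50)/D + 1078/(-102))/(-1027) = ((1 + 67)/(22 + 67))/(-4607) + ((-564 + 50)/(157/3) + 1078/(-102))/(-1027) = (68/89)*(-1/4607) + (-514*3/157 + 1078*(-1/102))*(-1/1027) = ((1/89)*68)*(-1/4607) + (-1542/157 - 539/51)*(-1/1027) = (68/89)*(-1/4607) - 163265/8007*(-1/1027) = -4/24119 + 163265/8223189 = 3904895779/198335095491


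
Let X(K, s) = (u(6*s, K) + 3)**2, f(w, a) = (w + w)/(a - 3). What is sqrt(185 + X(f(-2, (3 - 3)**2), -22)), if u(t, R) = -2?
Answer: sqrt(186) ≈ 13.638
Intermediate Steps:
f(w, a) = 2*w/(-3 + a) (f(w, a) = (2*w)/(-3 + a) = 2*w/(-3 + a))
X(K, s) = 1 (X(K, s) = (-2 + 3)**2 = 1**2 = 1)
sqrt(185 + X(f(-2, (3 - 3)**2), -22)) = sqrt(185 + 1) = sqrt(186)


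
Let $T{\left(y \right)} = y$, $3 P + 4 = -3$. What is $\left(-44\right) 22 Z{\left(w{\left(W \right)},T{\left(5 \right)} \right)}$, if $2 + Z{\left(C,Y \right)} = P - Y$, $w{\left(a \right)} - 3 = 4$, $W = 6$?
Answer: $\frac{27104}{3} \approx 9034.7$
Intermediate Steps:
$P = - \frac{7}{3}$ ($P = - \frac{4}{3} + \frac{1}{3} \left(-3\right) = - \frac{4}{3} - 1 = - \frac{7}{3} \approx -2.3333$)
$w{\left(a \right)} = 7$ ($w{\left(a \right)} = 3 + 4 = 7$)
$Z{\left(C,Y \right)} = - \frac{13}{3} - Y$ ($Z{\left(C,Y \right)} = -2 - \left(\frac{7}{3} + Y\right) = - \frac{13}{3} - Y$)
$\left(-44\right) 22 Z{\left(w{\left(W \right)},T{\left(5 \right)} \right)} = \left(-44\right) 22 \left(- \frac{13}{3} - 5\right) = - 968 \left(- \frac{13}{3} - 5\right) = \left(-968\right) \left(- \frac{28}{3}\right) = \frac{27104}{3}$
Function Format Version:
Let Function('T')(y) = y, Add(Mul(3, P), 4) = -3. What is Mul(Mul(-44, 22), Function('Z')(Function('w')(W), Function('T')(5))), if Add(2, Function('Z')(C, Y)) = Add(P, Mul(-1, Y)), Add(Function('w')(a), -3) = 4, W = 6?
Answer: Rational(27104, 3) ≈ 9034.7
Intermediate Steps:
P = Rational(-7, 3) (P = Add(Rational(-4, 3), Mul(Rational(1, 3), -3)) = Add(Rational(-4, 3), -1) = Rational(-7, 3) ≈ -2.3333)
Function('w')(a) = 7 (Function('w')(a) = Add(3, 4) = 7)
Function('Z')(C, Y) = Add(Rational(-13, 3), Mul(-1, Y)) (Function('Z')(C, Y) = Add(-2, Add(Rational(-7, 3), Mul(-1, Y))) = Add(Rational(-13, 3), Mul(-1, Y)))
Mul(Mul(-44, 22), Function('Z')(Function('w')(W), Function('T')(5))) = Mul(Mul(-44, 22), Add(Rational(-13, 3), Mul(-1, 5))) = Mul(-968, Add(Rational(-13, 3), -5)) = Mul(-968, Rational(-28, 3)) = Rational(27104, 3)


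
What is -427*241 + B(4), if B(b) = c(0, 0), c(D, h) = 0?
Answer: -102907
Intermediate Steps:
B(b) = 0
-427*241 + B(4) = -427*241 + 0 = -102907 + 0 = -102907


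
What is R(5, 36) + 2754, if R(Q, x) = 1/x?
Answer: 99145/36 ≈ 2754.0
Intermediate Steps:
R(5, 36) + 2754 = 1/36 + 2754 = 99145/36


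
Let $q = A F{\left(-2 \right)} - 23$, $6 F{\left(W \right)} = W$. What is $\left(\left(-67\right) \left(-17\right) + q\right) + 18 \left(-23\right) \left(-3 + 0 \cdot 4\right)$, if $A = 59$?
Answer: $\frac{7015}{3} \approx 2338.3$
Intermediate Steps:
$F{\left(W \right)} = \frac{W}{6}$
$q = - \frac{128}{3}$ ($q = 59 \cdot \frac{1}{6} \left(-2\right) - 23 = 59 \left(- \frac{1}{3}\right) - 23 = - \frac{59}{3} - 23 = - \frac{128}{3} \approx -42.667$)
$\left(\left(-67\right) \left(-17\right) + q\right) + 18 \left(-23\right) \left(-3 + 0 \cdot 4\right) = \left(\left(-67\right) \left(-17\right) - \frac{128}{3}\right) + 18 \left(-23\right) \left(-3 + 0 \cdot 4\right) = \left(1139 - \frac{128}{3}\right) - 414 \left(-3 + 0\right) = \frac{3289}{3} - -1242 = \frac{3289}{3} + 1242 = \frac{7015}{3}$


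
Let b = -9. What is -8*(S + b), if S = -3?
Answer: 96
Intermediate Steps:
-8*(S + b) = -8*(-3 - 9) = -8*(-12) = 96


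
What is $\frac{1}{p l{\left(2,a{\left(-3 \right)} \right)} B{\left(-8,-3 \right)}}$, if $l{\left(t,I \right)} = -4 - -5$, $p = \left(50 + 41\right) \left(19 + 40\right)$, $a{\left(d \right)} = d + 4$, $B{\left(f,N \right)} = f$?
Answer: $- \frac{1}{42952} \approx -2.3282 \cdot 10^{-5}$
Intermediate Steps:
$a{\left(d \right)} = 4 + d$
$p = 5369$ ($p = 91 \cdot 59 = 5369$)
$l{\left(t,I \right)} = 1$ ($l{\left(t,I \right)} = -4 + 5 = 1$)
$\frac{1}{p l{\left(2,a{\left(-3 \right)} \right)} B{\left(-8,-3 \right)}} = \frac{1}{5369 \cdot 1 \left(-8\right)} = \frac{1}{5369 \left(-8\right)} = \frac{1}{-42952} = - \frac{1}{42952}$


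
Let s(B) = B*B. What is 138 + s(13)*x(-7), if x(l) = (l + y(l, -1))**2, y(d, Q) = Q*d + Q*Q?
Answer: 307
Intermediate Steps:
y(d, Q) = Q**2 + Q*d (y(d, Q) = Q*d + Q**2 = Q**2 + Q*d)
x(l) = 1 (x(l) = (l - (-1 + l))**2 = (l + (1 - l))**2 = 1**2 = 1)
s(B) = B**2
138 + s(13)*x(-7) = 138 + 13**2*1 = 138 + 169*1 = 138 + 169 = 307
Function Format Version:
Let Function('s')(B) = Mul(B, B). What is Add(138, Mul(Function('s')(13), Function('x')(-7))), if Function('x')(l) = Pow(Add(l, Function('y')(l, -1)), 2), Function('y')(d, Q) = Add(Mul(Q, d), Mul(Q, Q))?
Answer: 307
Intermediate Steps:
Function('y')(d, Q) = Add(Pow(Q, 2), Mul(Q, d)) (Function('y')(d, Q) = Add(Mul(Q, d), Pow(Q, 2)) = Add(Pow(Q, 2), Mul(Q, d)))
Function('x')(l) = 1 (Function('x')(l) = Pow(Add(l, Mul(-1, Add(-1, l))), 2) = Pow(Add(l, Add(1, Mul(-1, l))), 2) = Pow(1, 2) = 1)
Function('s')(B) = Pow(B, 2)
Add(138, Mul(Function('s')(13), Function('x')(-7))) = Add(138, Mul(Pow(13, 2), 1)) = Add(138, Mul(169, 1)) = Add(138, 169) = 307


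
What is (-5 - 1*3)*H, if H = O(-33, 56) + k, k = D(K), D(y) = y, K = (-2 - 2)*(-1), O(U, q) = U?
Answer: 232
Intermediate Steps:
K = 4 (K = -4*(-1) = 4)
k = 4
H = -29 (H = -33 + 4 = -29)
(-5 - 1*3)*H = (-5 - 1*3)*(-29) = (-5 - 3)*(-29) = -8*(-29) = 232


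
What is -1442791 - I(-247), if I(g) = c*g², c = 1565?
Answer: -96921876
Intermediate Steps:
I(g) = 1565*g²
-1442791 - I(-247) = -1442791 - 1565*(-247)² = -1442791 - 1565*61009 = -1442791 - 1*95479085 = -1442791 - 95479085 = -96921876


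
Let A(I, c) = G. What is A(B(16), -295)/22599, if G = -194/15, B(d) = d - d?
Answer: -194/338985 ≈ -0.00057230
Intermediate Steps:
B(d) = 0
G = -194/15 (G = -194*1/15 = -194/15 ≈ -12.933)
A(I, c) = -194/15
A(B(16), -295)/22599 = -194/15/22599 = -194/15*1/22599 = -194/338985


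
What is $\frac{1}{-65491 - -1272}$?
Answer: $- \frac{1}{64219} \approx -1.5572 \cdot 10^{-5}$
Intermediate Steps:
$\frac{1}{-65491 - -1272} = \frac{1}{-65491 + \left(-15968 + 17240\right)} = \frac{1}{-65491 + 1272} = \frac{1}{-64219} = - \frac{1}{64219}$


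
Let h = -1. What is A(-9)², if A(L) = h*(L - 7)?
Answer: 256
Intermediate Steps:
A(L) = 7 - L (A(L) = -(L - 7) = -(-7 + L) = 7 - L)
A(-9)² = (7 - 1*(-9))² = (7 + 9)² = 16² = 256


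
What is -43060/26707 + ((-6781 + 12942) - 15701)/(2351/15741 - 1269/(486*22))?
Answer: -16042352036780/51571217 ≈ -3.1107e+5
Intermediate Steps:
-43060/26707 + ((-6781 + 12942) - 15701)/(2351/15741 - 1269/(486*22)) = -43060*1/26707 + (6161 - 15701)/(2351*(1/15741) - 1269/10692) = -43060/26707 - 9540/(2351/15741 - 1269*1/10692) = -43060/26707 - 9540/(2351/15741 - 47/396) = -43060/26707 - 9540/1931/62964 = -43060/26707 - 9540*62964/1931 = -43060/26707 - 600676560/1931 = -16042352036780/51571217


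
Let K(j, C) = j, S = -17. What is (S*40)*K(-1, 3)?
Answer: 680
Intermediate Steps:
(S*40)*K(-1, 3) = -17*40*(-1) = -680*(-1) = 680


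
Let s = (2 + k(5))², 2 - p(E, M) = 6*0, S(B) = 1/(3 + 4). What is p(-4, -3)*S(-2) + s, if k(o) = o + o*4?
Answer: 5105/7 ≈ 729.29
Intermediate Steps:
S(B) = ⅐ (S(B) = 1/7 = ⅐)
k(o) = 5*o (k(o) = o + 4*o = 5*o)
p(E, M) = 2 (p(E, M) = 2 - 6*0 = 2 - 1*0 = 2 + 0 = 2)
s = 729 (s = (2 + 5*5)² = (2 + 25)² = 27² = 729)
p(-4, -3)*S(-2) + s = 2*(⅐) + 729 = 2/7 + 729 = 5105/7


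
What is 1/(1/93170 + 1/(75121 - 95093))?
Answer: -930395620/36599 ≈ -25421.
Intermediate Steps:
1/(1/93170 + 1/(75121 - 95093)) = 1/(1/93170 + 1/(-19972)) = 1/(1/93170 - 1/19972) = 1/(-36599/930395620) = -930395620/36599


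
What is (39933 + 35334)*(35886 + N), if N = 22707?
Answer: 4410119331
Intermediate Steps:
(39933 + 35334)*(35886 + N) = (39933 + 35334)*(35886 + 22707) = 75267*58593 = 4410119331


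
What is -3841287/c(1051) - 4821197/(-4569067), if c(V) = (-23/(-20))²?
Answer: -7020436517278387/2417036443 ≈ -2.9046e+6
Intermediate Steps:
c(V) = 529/400 (c(V) = (-23*(-1/20))² = (23/20)² = 529/400)
-3841287/c(1051) - 4821197/(-4569067) = -3841287/529/400 - 4821197/(-4569067) = -3841287*400/529 - 4821197*(-1/4569067) = -1536514800/529 + 4821197/4569067 = -7020436517278387/2417036443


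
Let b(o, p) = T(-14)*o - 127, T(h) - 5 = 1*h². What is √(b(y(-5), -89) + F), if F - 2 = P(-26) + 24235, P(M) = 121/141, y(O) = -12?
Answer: √431394999/141 ≈ 147.31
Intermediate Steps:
T(h) = 5 + h² (T(h) = 5 + 1*h² = 5 + h²)
P(M) = 121/141 (P(M) = 121*(1/141) = 121/141)
b(o, p) = -127 + 201*o (b(o, p) = (5 + (-14)²)*o - 127 = (5 + 196)*o - 127 = 201*o - 127 = -127 + 201*o)
F = 3417538/141 (F = 2 + (121/141 + 24235) = 2 + 3417256/141 = 3417538/141 ≈ 24238.)
√(b(y(-5), -89) + F) = √((-127 + 201*(-12)) + 3417538/141) = √((-127 - 2412) + 3417538/141) = √(-2539 + 3417538/141) = √(3059539/141) = √431394999/141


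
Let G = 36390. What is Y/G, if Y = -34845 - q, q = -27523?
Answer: -3661/18195 ≈ -0.20121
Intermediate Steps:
Y = -7322 (Y = -34845 - 1*(-27523) = -34845 + 27523 = -7322)
Y/G = -7322/36390 = -7322*1/36390 = -3661/18195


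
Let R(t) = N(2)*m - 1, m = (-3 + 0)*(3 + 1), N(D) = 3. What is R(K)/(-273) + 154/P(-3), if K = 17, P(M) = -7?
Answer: -5969/273 ≈ -21.864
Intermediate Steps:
m = -12 (m = -3*4 = -12)
R(t) = -37 (R(t) = 3*(-12) - 1 = -36 - 1 = -37)
R(K)/(-273) + 154/P(-3) = -37/(-273) + 154/(-7) = -37*(-1/273) + 154*(-1/7) = 37/273 - 22 = -5969/273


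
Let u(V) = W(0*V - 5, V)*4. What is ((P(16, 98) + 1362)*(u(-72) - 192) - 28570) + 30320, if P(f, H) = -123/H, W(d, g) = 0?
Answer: -12716138/49 ≈ -2.5951e+5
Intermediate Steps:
u(V) = 0 (u(V) = 0*4 = 0)
((P(16, 98) + 1362)*(u(-72) - 192) - 28570) + 30320 = ((-123/98 + 1362)*(0 - 192) - 28570) + 30320 = ((-123*1/98 + 1362)*(-192) - 28570) + 30320 = ((-123/98 + 1362)*(-192) - 28570) + 30320 = ((133353/98)*(-192) - 28570) + 30320 = (-12801888/49 - 28570) + 30320 = -14201818/49 + 30320 = -12716138/49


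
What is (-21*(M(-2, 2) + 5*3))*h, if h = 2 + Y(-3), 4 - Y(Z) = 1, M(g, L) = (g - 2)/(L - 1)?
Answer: -1155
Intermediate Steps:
M(g, L) = (-2 + g)/(-1 + L)
Y(Z) = 3 (Y(Z) = 4 - 1*1 = 4 - 1 = 3)
h = 5 (h = 2 + 3 = 5)
(-21*(M(-2, 2) + 5*3))*h = -21*((-2 - 2)/(-1 + 2) + 5*3)*5 = -21*(-4/1 + 15)*5 = -21*(1*(-4) + 15)*5 = -21*(-4 + 15)*5 = -21*11*5 = -231*5 = -1155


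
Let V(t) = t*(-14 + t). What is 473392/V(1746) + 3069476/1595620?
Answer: 313677192791/150789680145 ≈ 2.0802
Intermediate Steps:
473392/V(1746) + 3069476/1595620 = 473392/((1746*(-14 + 1746))) + 3069476/1595620 = 473392/((1746*1732)) + 3069476*(1/1595620) = 473392/3024072 + 767369/398905 = 473392*(1/3024072) + 767369/398905 = 59174/378009 + 767369/398905 = 313677192791/150789680145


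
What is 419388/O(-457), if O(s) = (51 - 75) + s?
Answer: -419388/481 ≈ -871.91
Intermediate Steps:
O(s) = -24 + s
419388/O(-457) = 419388/(-24 - 457) = 419388/(-481) = 419388*(-1/481) = -419388/481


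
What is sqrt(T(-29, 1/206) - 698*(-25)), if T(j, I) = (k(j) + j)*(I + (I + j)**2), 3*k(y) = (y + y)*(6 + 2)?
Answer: I*sqrt(52309399755)/618 ≈ 370.08*I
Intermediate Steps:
k(y) = 16*y/3 (k(y) = ((y + y)*(6 + 2))/3 = ((2*y)*8)/3 = (16*y)/3 = 16*y/3)
T(j, I) = 19*j*(I + (I + j)**2)/3 (T(j, I) = (16*j/3 + j)*(I + (I + j)**2) = (19*j/3)*(I + (I + j)**2) = 19*j*(I + (I + j)**2)/3)
sqrt(T(-29, 1/206) - 698*(-25)) = sqrt((19/3)*(-29)*(1/206 + (1/206 - 29)**2) - 698*(-25)) = sqrt((19/3)*(-29)*(1/206 + (1/206 - 29)**2) + 17450) = sqrt((19/3)*(-29)*(1/206 + (-5973/206)**2) + 17450) = sqrt((19/3)*(-29)*(1/206 + 35676729/42436) + 17450) = sqrt((19/3)*(-29)*(35676935/42436) + 17450) = sqrt(-19657991185/127308 + 17450) = sqrt(-17436466585/127308) = I*sqrt(52309399755)/618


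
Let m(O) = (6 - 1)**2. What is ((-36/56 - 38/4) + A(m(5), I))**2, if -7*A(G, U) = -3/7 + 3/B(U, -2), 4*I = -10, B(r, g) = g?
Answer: 935089/9604 ≈ 97.365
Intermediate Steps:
m(O) = 25 (m(O) = 5**2 = 25)
I = -5/2 (I = (1/4)*(-10) = -5/2 ≈ -2.5000)
A(G, U) = 27/98 (A(G, U) = -(-3/7 + 3/(-2))/7 = -(-3*1/7 + 3*(-1/2))/7 = -(-3/7 - 3/2)/7 = -1/7*(-27/14) = 27/98)
((-36/56 - 38/4) + A(m(5), I))**2 = ((-36/56 - 38/4) + 27/98)**2 = ((-36*1/56 - 38*1/4) + 27/98)**2 = ((-9/14 - 19/2) + 27/98)**2 = (-71/7 + 27/98)**2 = (-967/98)**2 = 935089/9604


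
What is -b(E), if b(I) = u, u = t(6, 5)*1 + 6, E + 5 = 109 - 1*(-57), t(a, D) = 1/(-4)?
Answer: -23/4 ≈ -5.7500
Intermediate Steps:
t(a, D) = -1/4
E = 161 (E = -5 + (109 - 1*(-57)) = -5 + (109 + 57) = -5 + 166 = 161)
u = 23/4 (u = -1/4*1 + 6 = -1/4 + 6 = 23/4 ≈ 5.7500)
b(I) = 23/4
-b(E) = -1*23/4 = -23/4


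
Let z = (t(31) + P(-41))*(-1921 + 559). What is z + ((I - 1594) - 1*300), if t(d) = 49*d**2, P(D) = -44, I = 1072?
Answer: -64076112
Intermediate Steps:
z = -64075290 (z = (49*31**2 - 44)*(-1921 + 559) = (49*961 - 44)*(-1362) = (47089 - 44)*(-1362) = 47045*(-1362) = -64075290)
z + ((I - 1594) - 1*300) = -64075290 + ((1072 - 1594) - 1*300) = -64075290 + (-522 - 300) = -64075290 - 822 = -64076112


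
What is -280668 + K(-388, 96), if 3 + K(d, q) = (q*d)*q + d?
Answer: -3856867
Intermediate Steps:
K(d, q) = -3 + d + d*q² (K(d, q) = -3 + ((q*d)*q + d) = -3 + ((d*q)*q + d) = -3 + (d*q² + d) = -3 + (d + d*q²) = -3 + d + d*q²)
-280668 + K(-388, 96) = -280668 + (-3 - 388 - 388*96²) = -280668 + (-3 - 388 - 388*9216) = -280668 + (-3 - 388 - 3575808) = -280668 - 3576199 = -3856867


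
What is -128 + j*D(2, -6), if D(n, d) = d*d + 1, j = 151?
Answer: 5459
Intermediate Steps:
D(n, d) = 1 + d² (D(n, d) = d² + 1 = 1 + d²)
-128 + j*D(2, -6) = -128 + 151*(1 + (-6)²) = -128 + 151*(1 + 36) = -128 + 151*37 = -128 + 5587 = 5459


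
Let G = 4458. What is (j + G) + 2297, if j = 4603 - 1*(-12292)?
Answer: 23650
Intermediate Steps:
j = 16895 (j = 4603 + 12292 = 16895)
(j + G) + 2297 = (16895 + 4458) + 2297 = 21353 + 2297 = 23650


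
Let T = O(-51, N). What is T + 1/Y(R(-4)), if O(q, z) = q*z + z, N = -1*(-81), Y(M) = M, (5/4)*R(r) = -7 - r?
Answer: -48605/12 ≈ -4050.4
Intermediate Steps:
R(r) = -28/5 - 4*r/5 (R(r) = 4*(-7 - r)/5 = -28/5 - 4*r/5)
N = 81
O(q, z) = z + q*z
T = -4050 (T = 81*(1 - 51) = 81*(-50) = -4050)
T + 1/Y(R(-4)) = -4050 + 1/(-28/5 - 4/5*(-4)) = -4050 + 1/(-28/5 + 16/5) = -4050 + 1/(-12/5) = -4050 - 5/12 = -48605/12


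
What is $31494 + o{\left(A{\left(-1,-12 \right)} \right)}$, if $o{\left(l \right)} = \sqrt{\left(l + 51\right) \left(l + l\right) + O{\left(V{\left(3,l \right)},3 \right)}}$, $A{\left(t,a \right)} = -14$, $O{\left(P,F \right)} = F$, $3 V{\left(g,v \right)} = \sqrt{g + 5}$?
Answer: $31494 + i \sqrt{1033} \approx 31494.0 + 32.14 i$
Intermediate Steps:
$V{\left(g,v \right)} = \frac{\sqrt{5 + g}}{3}$ ($V{\left(g,v \right)} = \frac{\sqrt{g + 5}}{3} = \frac{\sqrt{5 + g}}{3}$)
$o{\left(l \right)} = \sqrt{3 + 2 l \left(51 + l\right)}$ ($o{\left(l \right)} = \sqrt{\left(l + 51\right) \left(l + l\right) + 3} = \sqrt{\left(51 + l\right) 2 l + 3} = \sqrt{2 l \left(51 + l\right) + 3} = \sqrt{3 + 2 l \left(51 + l\right)}$)
$31494 + o{\left(A{\left(-1,-12 \right)} \right)} = 31494 + \sqrt{3 + 2 \left(-14\right)^{2} + 102 \left(-14\right)} = 31494 + \sqrt{3 + 2 \cdot 196 - 1428} = 31494 + \sqrt{3 + 392 - 1428} = 31494 + \sqrt{-1033} = 31494 + i \sqrt{1033}$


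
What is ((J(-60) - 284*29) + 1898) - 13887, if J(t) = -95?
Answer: -20320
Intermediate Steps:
((J(-60) - 284*29) + 1898) - 13887 = ((-95 - 284*29) + 1898) - 13887 = ((-95 - 8236) + 1898) - 13887 = (-8331 + 1898) - 13887 = -6433 - 13887 = -20320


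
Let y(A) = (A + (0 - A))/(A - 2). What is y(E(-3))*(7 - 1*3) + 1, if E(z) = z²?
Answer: 1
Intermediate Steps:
y(A) = 0 (y(A) = (A - A)/(-2 + A) = 0/(-2 + A) = 0)
y(E(-3))*(7 - 1*3) + 1 = 0*(7 - 1*3) + 1 = 0*(7 - 3) + 1 = 0*4 + 1 = 0 + 1 = 1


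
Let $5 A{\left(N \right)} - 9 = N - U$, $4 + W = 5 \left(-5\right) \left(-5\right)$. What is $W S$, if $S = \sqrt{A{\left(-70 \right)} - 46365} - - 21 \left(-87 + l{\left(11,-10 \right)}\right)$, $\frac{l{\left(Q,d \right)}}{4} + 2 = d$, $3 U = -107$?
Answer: $-343035 + \frac{121 i \sqrt{10433265}}{15} \approx -3.4304 \cdot 10^{5} + 26056.0 i$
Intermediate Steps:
$U = - \frac{107}{3}$ ($U = \frac{1}{3} \left(-107\right) = - \frac{107}{3} \approx -35.667$)
$l{\left(Q,d \right)} = -8 + 4 d$
$W = 121$ ($W = -4 + 5 \left(-5\right) \left(-5\right) = -4 - -125 = -4 + 125 = 121$)
$A{\left(N \right)} = \frac{134}{15} + \frac{N}{5}$ ($A{\left(N \right)} = \frac{9}{5} + \frac{N - - \frac{107}{3}}{5} = \frac{9}{5} + \frac{N + \frac{107}{3}}{5} = \frac{9}{5} + \frac{\frac{107}{3} + N}{5} = \frac{9}{5} + \left(\frac{107}{15} + \frac{N}{5}\right) = \frac{134}{15} + \frac{N}{5}$)
$S = -2835 + \frac{i \sqrt{10433265}}{15}$ ($S = \sqrt{\left(\frac{134}{15} + \frac{1}{5} \left(-70\right)\right) - 46365} - - 21 \left(-87 + \left(-8 + 4 \left(-10\right)\right)\right) = \sqrt{\left(\frac{134}{15} - 14\right) - 46365} - - 21 \left(-87 - 48\right) = \sqrt{- \frac{76}{15} - 46365} - - 21 \left(-87 - 48\right) = \sqrt{- \frac{695551}{15}} - \left(-21\right) \left(-135\right) = \frac{i \sqrt{10433265}}{15} - 2835 = -2835 + \frac{i \sqrt{10433265}}{15} \approx -2835.0 + 215.34 i$)
$W S = 121 \left(-2835 + \frac{i \sqrt{10433265}}{15}\right) = -343035 + \frac{121 i \sqrt{10433265}}{15}$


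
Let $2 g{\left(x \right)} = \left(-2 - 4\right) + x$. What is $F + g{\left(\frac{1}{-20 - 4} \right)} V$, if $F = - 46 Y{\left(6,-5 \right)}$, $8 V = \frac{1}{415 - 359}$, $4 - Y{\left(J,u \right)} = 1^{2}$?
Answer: $- \frac{2967697}{21504} \approx -138.01$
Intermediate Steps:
$Y{\left(J,u \right)} = 3$ ($Y{\left(J,u \right)} = 4 - 1^{2} = 4 - 1 = 3$)
$g{\left(x \right)} = -3 + \frac{x}{2}$ ($g{\left(x \right)} = \frac{\left(-2 - 4\right) + x}{2} = \frac{-6 + x}{2} = -3 + \frac{x}{2}$)
$V = \frac{1}{448}$ ($V = \frac{1}{8 \left(415 - 359\right)} = \frac{1}{8 \cdot 56} = \frac{1}{8} \cdot \frac{1}{56} = \frac{1}{448} \approx 0.0022321$)
$F = -138$ ($F = \left(-46\right) 3 = -138$)
$F + g{\left(\frac{1}{-20 - 4} \right)} V = -138 + \left(-3 + \frac{1}{2 \left(-20 - 4\right)}\right) \frac{1}{448} = -138 + \left(-3 + \frac{1}{2 \left(-24\right)}\right) \frac{1}{448} = -138 + \left(-3 + \frac{1}{2} \left(- \frac{1}{24}\right)\right) \frac{1}{448} = -138 + \left(-3 - \frac{1}{48}\right) \frac{1}{448} = -138 - \frac{145}{21504} = - \frac{2967697}{21504}$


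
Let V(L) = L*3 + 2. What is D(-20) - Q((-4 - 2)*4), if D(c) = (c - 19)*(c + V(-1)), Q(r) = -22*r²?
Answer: 13491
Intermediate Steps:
V(L) = 2 + 3*L (V(L) = 3*L + 2 = 2 + 3*L)
D(c) = (-1 + c)*(-19 + c) (D(c) = (c - 19)*(c + (2 + 3*(-1))) = (-19 + c)*(c + (2 - 3)) = (-19 + c)*(c - 1) = (-19 + c)*(-1 + c) = (-1 + c)*(-19 + c))
D(-20) - Q((-4 - 2)*4) = (19 + (-20)² - 20*(-20)) - (-22)*((-4 - 2)*4)² = (19 + 400 + 400) - (-22)*(-6*4)² = 819 - (-22)*(-24)² = 819 - (-22)*576 = 819 - 1*(-12672) = 819 + 12672 = 13491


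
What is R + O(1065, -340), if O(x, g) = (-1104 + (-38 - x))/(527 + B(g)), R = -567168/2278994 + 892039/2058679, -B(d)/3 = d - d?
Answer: -159654649034112/39879595255871 ≈ -4.0034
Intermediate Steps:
B(d) = 0 (B(d) = -3*(d - d) = -3*0 = 0)
R = 432667338847/2345858544463 (R = -567168*1/2278994 + 892039*(1/2058679) = -283584/1139497 + 892039/2058679 = 432667338847/2345858544463 ≈ 0.18444)
O(x, g) = -1142/527 - x/527 (O(x, g) = (-1104 + (-38 - x))/(527 + 0) = (-1142 - x)/527 = (-1142 - x)*(1/527) = -1142/527 - x/527)
R + O(1065, -340) = 432667338847/2345858544463 + (-1142/527 - 1/527*1065) = 432667338847/2345858544463 + (-1142/527 - 1065/527) = 432667338847/2345858544463 - 2207/527 = -159654649034112/39879595255871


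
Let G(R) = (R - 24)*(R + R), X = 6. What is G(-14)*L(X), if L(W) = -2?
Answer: -2128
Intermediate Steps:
G(R) = 2*R*(-24 + R) (G(R) = (-24 + R)*(2*R) = 2*R*(-24 + R))
G(-14)*L(X) = (2*(-14)*(-24 - 14))*(-2) = (2*(-14)*(-38))*(-2) = 1064*(-2) = -2128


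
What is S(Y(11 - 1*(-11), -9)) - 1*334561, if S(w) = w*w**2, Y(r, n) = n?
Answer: -335290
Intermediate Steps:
S(w) = w**3
S(Y(11 - 1*(-11), -9)) - 1*334561 = (-9)**3 - 1*334561 = -729 - 334561 = -335290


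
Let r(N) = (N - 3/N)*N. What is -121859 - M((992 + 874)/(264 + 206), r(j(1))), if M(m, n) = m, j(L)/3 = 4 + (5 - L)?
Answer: -28637798/235 ≈ -1.2186e+5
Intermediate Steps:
j(L) = 27 - 3*L (j(L) = 3*(4 + (5 - L)) = 3*(9 - L) = 27 - 3*L)
r(N) = N*(N - 3/N)
-121859 - M((992 + 874)/(264 + 206), r(j(1))) = -121859 - (992 + 874)/(264 + 206) = -121859 - 1866/470 = -121859 - 1*933/235 = -121859 - 933/235 = -28637798/235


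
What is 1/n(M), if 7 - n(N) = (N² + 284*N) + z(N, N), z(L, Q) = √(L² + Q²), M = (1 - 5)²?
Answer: -4793/22972337 + 16*√2/22972337 ≈ -0.00020766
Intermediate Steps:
M = 16 (M = (-4)² = 16)
n(N) = 7 - N² - 284*N - √2*√(N²) (n(N) = 7 - ((N² + 284*N) + √(N² + N²)) = 7 - ((N² + 284*N) + √(2*N²)) = 7 - ((N² + 284*N) + √2*√(N²)) = 7 - (N² + 284*N + √2*√(N²)) = 7 + (-N² - 284*N - √2*√(N²)) = 7 - N² - 284*N - √2*√(N²))
1/n(M) = 1/(7 - 1*16² - 284*16 - √2*√(16²)) = 1/(7 - 1*256 - 4544 - √2*√256) = 1/(7 - 256 - 4544 - 1*√2*16) = 1/(7 - 256 - 4544 - 16*√2) = 1/(-4793 - 16*√2)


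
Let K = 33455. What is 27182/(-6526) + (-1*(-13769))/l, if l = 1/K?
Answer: 1503074489794/3263 ≈ 4.6064e+8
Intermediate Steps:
l = 1/33455 ≈ 2.9891e-5
27182/(-6526) + (-1*(-13769))/l = 27182/(-6526) + (-1*(-13769))/(1/33455) = 27182*(-1/6526) + 13769*33455 = -13591/3263 + 460641895 = 1503074489794/3263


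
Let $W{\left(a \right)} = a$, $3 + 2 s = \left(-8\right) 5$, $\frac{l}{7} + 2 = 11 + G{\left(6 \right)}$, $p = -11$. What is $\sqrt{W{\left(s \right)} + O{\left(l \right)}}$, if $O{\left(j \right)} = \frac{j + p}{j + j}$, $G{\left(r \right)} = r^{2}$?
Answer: $\frac{i \sqrt{926870}}{210} \approx 4.5845 i$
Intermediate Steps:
$l = 315$ ($l = -14 + 7 \left(11 + 6^{2}\right) = -14 + 7 \left(11 + 36\right) = -14 + 7 \cdot 47 = -14 + 329 = 315$)
$s = - \frac{43}{2}$ ($s = - \frac{3}{2} + \frac{\left(-8\right) 5}{2} = - \frac{3}{2} + \frac{1}{2} \left(-40\right) = - \frac{3}{2} - 20 = - \frac{43}{2} \approx -21.5$)
$O{\left(j \right)} = \frac{-11 + j}{2 j}$ ($O{\left(j \right)} = \frac{j - 11}{j + j} = \frac{-11 + j}{2 j}$)
$\sqrt{W{\left(s \right)} + O{\left(l \right)}} = \sqrt{- \frac{43}{2} + \frac{-11 + 315}{2 \cdot 315}} = \sqrt{- \frac{43}{2} + \frac{1}{2} \cdot \frac{1}{315} \cdot 304} = \sqrt{- \frac{43}{2} + \frac{152}{315}} = \sqrt{- \frac{13241}{630}} = \frac{i \sqrt{926870}}{210}$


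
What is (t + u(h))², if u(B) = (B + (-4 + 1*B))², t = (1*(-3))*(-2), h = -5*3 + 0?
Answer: 1350244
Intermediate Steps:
h = -15 (h = -15 + 0 = -15)
t = 6 (t = -3*(-2) = 6)
u(B) = (-4 + 2*B)² (u(B) = (B + (-4 + B))² = (-4 + 2*B)²)
(t + u(h))² = (6 + 4*(-2 - 15)²)² = (6 + 4*(-17)²)² = (6 + 4*289)² = (6 + 1156)² = 1162² = 1350244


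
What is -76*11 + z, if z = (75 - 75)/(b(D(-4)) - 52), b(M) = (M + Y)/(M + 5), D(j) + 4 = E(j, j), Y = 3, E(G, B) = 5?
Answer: -836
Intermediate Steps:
D(j) = 1 (D(j) = -4 + 5 = 1)
b(M) = (3 + M)/(5 + M) (b(M) = (M + 3)/(M + 5) = (3 + M)/(5 + M))
z = 0 (z = (75 - 75)/((3 + 1)/(5 + 1) - 52) = 0/(4/6 - 52) = 0/((⅙)*4 - 52) = 0/(⅔ - 52) = 0/(-154/3) = 0*(-3/154) = 0)
-76*11 + z = -76*11 + 0 = -836 + 0 = -836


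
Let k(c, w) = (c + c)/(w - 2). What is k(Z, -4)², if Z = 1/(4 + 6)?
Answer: 1/900 ≈ 0.0011111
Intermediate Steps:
Z = ⅒ (Z = 1/10 = ⅒ ≈ 0.10000)
k(c, w) = 2*c/(-2 + w) (k(c, w) = (2*c)/(-2 + w) = 2*c/(-2 + w))
k(Z, -4)² = (2*(⅒)/(-2 - 4))² = (2*(⅒)/(-6))² = (2*(⅒)*(-⅙))² = (-1/30)² = 1/900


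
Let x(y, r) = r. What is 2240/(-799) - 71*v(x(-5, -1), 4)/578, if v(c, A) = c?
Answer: -72823/27166 ≈ -2.6807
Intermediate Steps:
2240/(-799) - 71*v(x(-5, -1), 4)/578 = 2240/(-799) - 71*(-1)/578 = 2240*(-1/799) + 71*(1/578) = -2240/799 + 71/578 = -72823/27166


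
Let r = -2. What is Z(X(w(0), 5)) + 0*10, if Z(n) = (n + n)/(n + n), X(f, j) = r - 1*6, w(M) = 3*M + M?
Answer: 1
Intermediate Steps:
w(M) = 4*M
X(f, j) = -8 (X(f, j) = -2 - 1*6 = -2 - 6 = -8)
Z(n) = 1 (Z(n) = (2*n)/((2*n)) = (2*n)*(1/(2*n)) = 1)
Z(X(w(0), 5)) + 0*10 = 1 + 0*10 = 1 + 0 = 1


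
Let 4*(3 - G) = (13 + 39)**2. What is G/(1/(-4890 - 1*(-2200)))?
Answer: 1810370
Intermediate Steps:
G = -673 (G = 3 - (13 + 39)**2/4 = 3 - 1/4*52**2 = 3 - 1/4*2704 = 3 - 676 = -673)
G/(1/(-4890 - 1*(-2200))) = -673/(1/(-4890 - 1*(-2200))) = -673/(1/(-4890 + 2200)) = -673/(1/(-2690)) = -673/(-1/2690) = -673*(-2690) = 1810370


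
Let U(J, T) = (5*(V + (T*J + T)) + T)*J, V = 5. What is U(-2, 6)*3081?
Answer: -6162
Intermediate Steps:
U(J, T) = J*(25 + 6*T + 5*J*T) (U(J, T) = (5*(5 + (T*J + T)) + T)*J = (5*(5 + (J*T + T)) + T)*J = (5*(5 + (T + J*T)) + T)*J = (5*(5 + T + J*T) + T)*J = ((25 + 5*T + 5*J*T) + T)*J = (25 + 6*T + 5*J*T)*J = J*(25 + 6*T + 5*J*T))
U(-2, 6)*3081 = -2*(25 + 6*6 + 5*(-2)*6)*3081 = -2*(25 + 36 - 60)*3081 = -2*1*3081 = -2*3081 = -6162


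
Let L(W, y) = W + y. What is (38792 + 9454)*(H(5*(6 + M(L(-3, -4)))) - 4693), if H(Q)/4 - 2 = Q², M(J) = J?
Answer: -221207910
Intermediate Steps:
H(Q) = 8 + 4*Q²
(38792 + 9454)*(H(5*(6 + M(L(-3, -4)))) - 4693) = (38792 + 9454)*((8 + 4*(5*(6 + (-3 - 4)))²) - 4693) = 48246*((8 + 4*(5*(6 - 7))²) - 4693) = 48246*((8 + 4*(5*(-1))²) - 4693) = 48246*((8 + 4*(-5)²) - 4693) = 48246*((8 + 4*25) - 4693) = 48246*((8 + 100) - 4693) = 48246*(108 - 4693) = 48246*(-4585) = -221207910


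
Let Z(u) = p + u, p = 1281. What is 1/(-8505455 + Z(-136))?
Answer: -1/8504310 ≈ -1.1759e-7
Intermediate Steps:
Z(u) = 1281 + u
1/(-8505455 + Z(-136)) = 1/(-8505455 + (1281 - 136)) = 1/(-8505455 + 1145) = 1/(-8504310) = -1/8504310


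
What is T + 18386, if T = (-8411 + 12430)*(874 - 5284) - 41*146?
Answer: -17711390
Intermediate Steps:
T = -17729776 (T = 4019*(-4410) - 5986 = -17723790 - 5986 = -17729776)
T + 18386 = -17729776 + 18386 = -17711390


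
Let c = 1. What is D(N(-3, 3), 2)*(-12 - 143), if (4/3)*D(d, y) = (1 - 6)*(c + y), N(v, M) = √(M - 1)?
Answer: 6975/4 ≈ 1743.8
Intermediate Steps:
N(v, M) = √(-1 + M)
D(d, y) = -15/4 - 15*y/4 (D(d, y) = 3*((1 - 6)*(1 + y))/4 = 3*(-5*(1 + y))/4 = 3*(-5 - 5*y)/4 = -15/4 - 15*y/4)
D(N(-3, 3), 2)*(-12 - 143) = (-15/4 - 15/4*2)*(-12 - 143) = (-15/4 - 15/2)*(-155) = -45/4*(-155) = 6975/4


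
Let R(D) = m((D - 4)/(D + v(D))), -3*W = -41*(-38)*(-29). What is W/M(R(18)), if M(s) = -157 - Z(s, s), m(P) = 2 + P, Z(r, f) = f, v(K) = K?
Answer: -14268/151 ≈ -94.490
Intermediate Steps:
W = 45182/3 (W = -(-41*(-38))*(-29)/3 = -1558*(-29)/3 = -⅓*(-45182) = 45182/3 ≈ 15061.)
R(D) = 2 + (-4 + D)/(2*D) (R(D) = 2 + (D - 4)/(D + D) = 2 + (-4 + D)/((2*D)) = 2 + (-4 + D)*(1/(2*D)) = 2 + (-4 + D)/(2*D))
M(s) = -157 - s
W/M(R(18)) = 45182/(3*(-157 - (5/2 - 2/18))) = 45182/(3*(-157 - (5/2 - 2*1/18))) = 45182/(3*(-157 - (5/2 - ⅑))) = 45182/(3*(-157 - 1*43/18)) = 45182/(3*(-157 - 43/18)) = 45182/(3*(-2869/18)) = (45182/3)*(-18/2869) = -14268/151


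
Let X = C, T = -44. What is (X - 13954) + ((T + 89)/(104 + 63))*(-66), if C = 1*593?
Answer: -2234257/167 ≈ -13379.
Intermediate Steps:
C = 593
X = 593
(X - 13954) + ((T + 89)/(104 + 63))*(-66) = (593 - 13954) + ((-44 + 89)/(104 + 63))*(-66) = -13361 + (45/167)*(-66) = -13361 - 2970/167 = -2234257/167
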